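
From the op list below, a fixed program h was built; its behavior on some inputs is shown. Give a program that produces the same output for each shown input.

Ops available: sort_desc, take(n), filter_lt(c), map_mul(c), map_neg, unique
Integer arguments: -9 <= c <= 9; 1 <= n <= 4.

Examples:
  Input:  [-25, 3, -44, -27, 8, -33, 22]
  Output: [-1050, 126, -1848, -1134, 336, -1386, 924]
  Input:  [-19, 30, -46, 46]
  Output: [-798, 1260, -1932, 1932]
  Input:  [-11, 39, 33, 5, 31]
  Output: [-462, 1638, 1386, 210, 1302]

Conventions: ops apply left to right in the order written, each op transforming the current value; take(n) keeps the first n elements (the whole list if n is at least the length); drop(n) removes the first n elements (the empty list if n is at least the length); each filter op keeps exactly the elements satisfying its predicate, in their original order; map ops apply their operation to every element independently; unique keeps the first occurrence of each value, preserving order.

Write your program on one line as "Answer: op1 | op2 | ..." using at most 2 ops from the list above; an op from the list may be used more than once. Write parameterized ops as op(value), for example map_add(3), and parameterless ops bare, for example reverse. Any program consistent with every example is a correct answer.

map_mul(7) | map_mul(6)

Check, running the answer program on each example:
  [-25, 3, -44, -27, 8, -33, 22] -> [-175, 21, -308, -189, 56, -231, 154] -> [-1050, 126, -1848, -1134, 336, -1386, 924]
  [-19, 30, -46, 46] -> [-133, 210, -322, 322] -> [-798, 1260, -1932, 1932]
  [-11, 39, 33, 5, 31] -> [-77, 273, 231, 35, 217] -> [-462, 1638, 1386, 210, 1302]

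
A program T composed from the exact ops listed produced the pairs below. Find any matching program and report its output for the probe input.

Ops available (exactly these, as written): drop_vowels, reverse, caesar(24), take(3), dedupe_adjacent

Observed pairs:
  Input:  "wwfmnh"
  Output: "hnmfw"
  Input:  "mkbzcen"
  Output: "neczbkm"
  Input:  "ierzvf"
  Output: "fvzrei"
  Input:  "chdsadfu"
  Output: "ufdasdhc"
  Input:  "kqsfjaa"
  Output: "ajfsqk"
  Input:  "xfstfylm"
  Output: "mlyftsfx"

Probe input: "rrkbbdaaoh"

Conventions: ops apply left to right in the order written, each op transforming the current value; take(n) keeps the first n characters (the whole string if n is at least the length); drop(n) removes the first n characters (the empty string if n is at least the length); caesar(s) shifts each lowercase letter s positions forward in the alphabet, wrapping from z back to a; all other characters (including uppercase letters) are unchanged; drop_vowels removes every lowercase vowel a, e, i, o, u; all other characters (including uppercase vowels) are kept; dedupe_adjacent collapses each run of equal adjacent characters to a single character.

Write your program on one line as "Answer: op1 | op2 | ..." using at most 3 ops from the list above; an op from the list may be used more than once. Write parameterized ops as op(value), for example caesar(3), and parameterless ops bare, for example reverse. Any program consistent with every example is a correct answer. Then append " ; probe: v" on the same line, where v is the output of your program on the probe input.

reverse | dedupe_adjacent ; probe: "hoadbkr"

Check, running the answer program on each example:
  "wwfmnh" -> "hnmfww" -> "hnmfw"
  "mkbzcen" -> "neczbkm" -> "neczbkm"
  "ierzvf" -> "fvzrei" -> "fvzrei"
  "chdsadfu" -> "ufdasdhc" -> "ufdasdhc"
  "kqsfjaa" -> "aajfsqk" -> "ajfsqk"
  "xfstfylm" -> "mlyftsfx" -> "mlyftsfx"
  probe: "rrkbbdaaoh" -> "hoaadbbkrr" -> "hoadbkr"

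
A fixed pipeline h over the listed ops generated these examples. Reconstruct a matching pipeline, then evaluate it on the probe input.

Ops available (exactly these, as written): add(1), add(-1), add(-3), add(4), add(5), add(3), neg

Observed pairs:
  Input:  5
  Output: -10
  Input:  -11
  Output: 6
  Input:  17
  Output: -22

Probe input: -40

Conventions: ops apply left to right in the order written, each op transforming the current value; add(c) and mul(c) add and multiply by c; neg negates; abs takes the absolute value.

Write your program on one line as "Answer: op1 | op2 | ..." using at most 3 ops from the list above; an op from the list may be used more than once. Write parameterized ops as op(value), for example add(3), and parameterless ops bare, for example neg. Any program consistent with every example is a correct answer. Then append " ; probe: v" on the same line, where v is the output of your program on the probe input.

add(1) | add(4) | neg ; probe: 35

Check, running the answer program on each example:
  5 -> 6 -> 10 -> -10
  -11 -> -10 -> -6 -> 6
  17 -> 18 -> 22 -> -22
  probe: -40 -> -39 -> -35 -> 35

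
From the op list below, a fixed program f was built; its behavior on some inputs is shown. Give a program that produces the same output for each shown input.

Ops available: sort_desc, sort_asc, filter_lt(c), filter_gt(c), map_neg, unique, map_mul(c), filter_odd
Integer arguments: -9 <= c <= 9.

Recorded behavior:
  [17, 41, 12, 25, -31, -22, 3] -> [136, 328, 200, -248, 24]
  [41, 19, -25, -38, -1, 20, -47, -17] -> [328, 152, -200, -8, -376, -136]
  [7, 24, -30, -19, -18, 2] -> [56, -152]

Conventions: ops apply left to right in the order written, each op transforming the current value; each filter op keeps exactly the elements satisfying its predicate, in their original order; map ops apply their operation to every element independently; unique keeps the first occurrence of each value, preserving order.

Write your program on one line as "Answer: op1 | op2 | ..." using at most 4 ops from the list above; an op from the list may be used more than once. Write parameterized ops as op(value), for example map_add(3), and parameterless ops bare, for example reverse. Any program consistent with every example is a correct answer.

filter_odd | map_mul(-8) | map_mul(-1)

Check, running the answer program on each example:
  [17, 41, 12, 25, -31, -22, 3] -> [17, 41, 25, -31, 3] -> [-136, -328, -200, 248, -24] -> [136, 328, 200, -248, 24]
  [41, 19, -25, -38, -1, 20, -47, -17] -> [41, 19, -25, -1, -47, -17] -> [-328, -152, 200, 8, 376, 136] -> [328, 152, -200, -8, -376, -136]
  [7, 24, -30, -19, -18, 2] -> [7, -19] -> [-56, 152] -> [56, -152]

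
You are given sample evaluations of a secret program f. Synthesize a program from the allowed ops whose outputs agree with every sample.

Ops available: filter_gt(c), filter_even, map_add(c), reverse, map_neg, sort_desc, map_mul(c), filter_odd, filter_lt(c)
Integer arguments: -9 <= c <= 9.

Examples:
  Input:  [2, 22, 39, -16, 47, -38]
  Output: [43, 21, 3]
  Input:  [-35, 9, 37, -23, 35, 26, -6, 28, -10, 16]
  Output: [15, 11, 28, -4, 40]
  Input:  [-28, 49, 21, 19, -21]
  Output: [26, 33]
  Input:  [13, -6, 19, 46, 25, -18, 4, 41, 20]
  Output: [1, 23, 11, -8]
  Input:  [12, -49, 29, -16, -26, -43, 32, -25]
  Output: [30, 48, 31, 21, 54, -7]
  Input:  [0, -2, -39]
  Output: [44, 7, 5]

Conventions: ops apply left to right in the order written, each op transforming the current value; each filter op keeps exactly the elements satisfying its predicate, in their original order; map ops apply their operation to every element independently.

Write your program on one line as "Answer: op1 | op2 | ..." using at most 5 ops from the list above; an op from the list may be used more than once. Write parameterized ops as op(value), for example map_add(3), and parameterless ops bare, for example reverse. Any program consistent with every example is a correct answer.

reverse | map_add(-5) | map_neg | filter_gt(-9)

Check, running the answer program on each example:
  [2, 22, 39, -16, 47, -38] -> [-38, 47, -16, 39, 22, 2] -> [-43, 42, -21, 34, 17, -3] -> [43, -42, 21, -34, -17, 3] -> [43, 21, 3]
  [-35, 9, 37, -23, 35, 26, -6, 28, -10, 16] -> [16, -10, 28, -6, 26, 35, -23, 37, 9, -35] -> [11, -15, 23, -11, 21, 30, -28, 32, 4, -40] -> [-11, 15, -23, 11, -21, -30, 28, -32, -4, 40] -> [15, 11, 28, -4, 40]
  [-28, 49, 21, 19, -21] -> [-21, 19, 21, 49, -28] -> [-26, 14, 16, 44, -33] -> [26, -14, -16, -44, 33] -> [26, 33]
  [13, -6, 19, 46, 25, -18, 4, 41, 20] -> [20, 41, 4, -18, 25, 46, 19, -6, 13] -> [15, 36, -1, -23, 20, 41, 14, -11, 8] -> [-15, -36, 1, 23, -20, -41, -14, 11, -8] -> [1, 23, 11, -8]
  [12, -49, 29, -16, -26, -43, 32, -25] -> [-25, 32, -43, -26, -16, 29, -49, 12] -> [-30, 27, -48, -31, -21, 24, -54, 7] -> [30, -27, 48, 31, 21, -24, 54, -7] -> [30, 48, 31, 21, 54, -7]
  [0, -2, -39] -> [-39, -2, 0] -> [-44, -7, -5] -> [44, 7, 5] -> [44, 7, 5]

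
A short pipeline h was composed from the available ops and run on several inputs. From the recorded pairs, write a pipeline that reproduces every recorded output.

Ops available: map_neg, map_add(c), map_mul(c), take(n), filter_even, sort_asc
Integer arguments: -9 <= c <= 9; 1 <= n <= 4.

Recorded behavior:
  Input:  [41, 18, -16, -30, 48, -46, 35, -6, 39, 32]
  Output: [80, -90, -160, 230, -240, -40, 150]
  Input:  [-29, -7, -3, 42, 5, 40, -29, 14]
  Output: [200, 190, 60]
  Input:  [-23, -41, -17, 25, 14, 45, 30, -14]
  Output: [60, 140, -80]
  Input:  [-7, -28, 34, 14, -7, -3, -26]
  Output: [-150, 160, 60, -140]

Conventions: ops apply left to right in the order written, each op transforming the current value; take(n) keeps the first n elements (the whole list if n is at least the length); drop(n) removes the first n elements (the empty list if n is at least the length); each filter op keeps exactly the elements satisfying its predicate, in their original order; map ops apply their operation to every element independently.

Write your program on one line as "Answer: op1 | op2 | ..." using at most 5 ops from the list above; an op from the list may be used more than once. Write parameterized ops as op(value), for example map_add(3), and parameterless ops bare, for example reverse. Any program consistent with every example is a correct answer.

map_mul(5) | map_add(-9) | map_add(-1) | filter_even

Check, running the answer program on each example:
  [41, 18, -16, -30, 48, -46, 35, -6, 39, 32] -> [205, 90, -80, -150, 240, -230, 175, -30, 195, 160] -> [196, 81, -89, -159, 231, -239, 166, -39, 186, 151] -> [195, 80, -90, -160, 230, -240, 165, -40, 185, 150] -> [80, -90, -160, 230, -240, -40, 150]
  [-29, -7, -3, 42, 5, 40, -29, 14] -> [-145, -35, -15, 210, 25, 200, -145, 70] -> [-154, -44, -24, 201, 16, 191, -154, 61] -> [-155, -45, -25, 200, 15, 190, -155, 60] -> [200, 190, 60]
  [-23, -41, -17, 25, 14, 45, 30, -14] -> [-115, -205, -85, 125, 70, 225, 150, -70] -> [-124, -214, -94, 116, 61, 216, 141, -79] -> [-125, -215, -95, 115, 60, 215, 140, -80] -> [60, 140, -80]
  [-7, -28, 34, 14, -7, -3, -26] -> [-35, -140, 170, 70, -35, -15, -130] -> [-44, -149, 161, 61, -44, -24, -139] -> [-45, -150, 160, 60, -45, -25, -140] -> [-150, 160, 60, -140]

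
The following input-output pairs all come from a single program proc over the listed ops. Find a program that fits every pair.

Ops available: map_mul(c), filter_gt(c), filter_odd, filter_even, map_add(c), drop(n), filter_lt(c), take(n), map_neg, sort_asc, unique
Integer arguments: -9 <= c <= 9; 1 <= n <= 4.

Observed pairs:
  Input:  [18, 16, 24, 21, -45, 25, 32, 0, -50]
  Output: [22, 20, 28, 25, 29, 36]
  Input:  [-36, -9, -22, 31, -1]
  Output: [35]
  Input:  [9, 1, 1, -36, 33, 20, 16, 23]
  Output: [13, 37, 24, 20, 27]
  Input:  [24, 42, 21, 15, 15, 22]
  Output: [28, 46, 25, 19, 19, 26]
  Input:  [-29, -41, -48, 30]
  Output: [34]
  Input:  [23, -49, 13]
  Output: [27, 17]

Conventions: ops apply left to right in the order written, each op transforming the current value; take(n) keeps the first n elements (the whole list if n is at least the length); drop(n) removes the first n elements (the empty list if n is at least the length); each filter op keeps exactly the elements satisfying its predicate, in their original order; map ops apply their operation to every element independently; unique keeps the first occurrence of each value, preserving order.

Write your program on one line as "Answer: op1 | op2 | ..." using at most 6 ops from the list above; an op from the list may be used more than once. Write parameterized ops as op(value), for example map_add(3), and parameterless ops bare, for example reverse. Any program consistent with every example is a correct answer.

map_neg | map_add(-8) | map_add(4) | filter_lt(-9) | map_neg

Check, running the answer program on each example:
  [18, 16, 24, 21, -45, 25, 32, 0, -50] -> [-18, -16, -24, -21, 45, -25, -32, 0, 50] -> [-26, -24, -32, -29, 37, -33, -40, -8, 42] -> [-22, -20, -28, -25, 41, -29, -36, -4, 46] -> [-22, -20, -28, -25, -29, -36] -> [22, 20, 28, 25, 29, 36]
  [-36, -9, -22, 31, -1] -> [36, 9, 22, -31, 1] -> [28, 1, 14, -39, -7] -> [32, 5, 18, -35, -3] -> [-35] -> [35]
  [9, 1, 1, -36, 33, 20, 16, 23] -> [-9, -1, -1, 36, -33, -20, -16, -23] -> [-17, -9, -9, 28, -41, -28, -24, -31] -> [-13, -5, -5, 32, -37, -24, -20, -27] -> [-13, -37, -24, -20, -27] -> [13, 37, 24, 20, 27]
  [24, 42, 21, 15, 15, 22] -> [-24, -42, -21, -15, -15, -22] -> [-32, -50, -29, -23, -23, -30] -> [-28, -46, -25, -19, -19, -26] -> [-28, -46, -25, -19, -19, -26] -> [28, 46, 25, 19, 19, 26]
  [-29, -41, -48, 30] -> [29, 41, 48, -30] -> [21, 33, 40, -38] -> [25, 37, 44, -34] -> [-34] -> [34]
  [23, -49, 13] -> [-23, 49, -13] -> [-31, 41, -21] -> [-27, 45, -17] -> [-27, -17] -> [27, 17]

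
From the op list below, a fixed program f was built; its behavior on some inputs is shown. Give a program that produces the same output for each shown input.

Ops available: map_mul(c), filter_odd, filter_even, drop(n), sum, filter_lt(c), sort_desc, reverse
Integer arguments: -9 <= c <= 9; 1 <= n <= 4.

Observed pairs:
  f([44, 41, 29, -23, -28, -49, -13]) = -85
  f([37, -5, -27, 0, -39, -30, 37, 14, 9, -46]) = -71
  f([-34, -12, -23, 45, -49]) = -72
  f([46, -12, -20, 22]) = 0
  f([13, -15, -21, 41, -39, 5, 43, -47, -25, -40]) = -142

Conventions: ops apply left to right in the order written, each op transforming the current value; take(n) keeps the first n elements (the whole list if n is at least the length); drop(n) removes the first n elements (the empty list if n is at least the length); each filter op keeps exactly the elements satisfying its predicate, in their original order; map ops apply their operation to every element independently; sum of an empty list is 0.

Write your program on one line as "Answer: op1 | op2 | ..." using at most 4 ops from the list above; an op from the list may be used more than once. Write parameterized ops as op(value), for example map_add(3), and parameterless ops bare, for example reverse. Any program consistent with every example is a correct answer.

filter_lt(6) | filter_odd | sort_desc | sum

Check, running the answer program on each example:
  [44, 41, 29, -23, -28, -49, -13] -> [-23, -28, -49, -13] -> [-23, -49, -13] -> [-13, -23, -49] -> -85
  [37, -5, -27, 0, -39, -30, 37, 14, 9, -46] -> [-5, -27, 0, -39, -30, -46] -> [-5, -27, -39] -> [-5, -27, -39] -> -71
  [-34, -12, -23, 45, -49] -> [-34, -12, -23, -49] -> [-23, -49] -> [-23, -49] -> -72
  [46, -12, -20, 22] -> [-12, -20] -> [] -> [] -> 0
  [13, -15, -21, 41, -39, 5, 43, -47, -25, -40] -> [-15, -21, -39, 5, -47, -25, -40] -> [-15, -21, -39, 5, -47, -25] -> [5, -15, -21, -25, -39, -47] -> -142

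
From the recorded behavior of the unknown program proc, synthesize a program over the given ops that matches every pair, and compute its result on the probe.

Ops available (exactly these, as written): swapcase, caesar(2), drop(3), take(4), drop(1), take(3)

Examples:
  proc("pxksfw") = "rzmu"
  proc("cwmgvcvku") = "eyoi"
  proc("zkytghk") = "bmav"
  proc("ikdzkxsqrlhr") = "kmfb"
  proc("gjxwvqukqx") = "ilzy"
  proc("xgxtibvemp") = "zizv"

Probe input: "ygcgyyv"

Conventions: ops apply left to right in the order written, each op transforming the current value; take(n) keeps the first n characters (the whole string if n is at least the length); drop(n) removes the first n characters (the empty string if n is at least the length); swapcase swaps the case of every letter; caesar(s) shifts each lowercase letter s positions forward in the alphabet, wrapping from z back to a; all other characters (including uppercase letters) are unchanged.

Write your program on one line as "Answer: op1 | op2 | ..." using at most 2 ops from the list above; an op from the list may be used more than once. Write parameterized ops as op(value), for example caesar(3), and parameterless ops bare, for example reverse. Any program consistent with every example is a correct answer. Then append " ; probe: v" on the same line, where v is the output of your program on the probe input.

take(4) | caesar(2) ; probe: "aiei"

Check, running the answer program on each example:
  "pxksfw" -> "pxks" -> "rzmu"
  "cwmgvcvku" -> "cwmg" -> "eyoi"
  "zkytghk" -> "zkyt" -> "bmav"
  "ikdzkxsqrlhr" -> "ikdz" -> "kmfb"
  "gjxwvqukqx" -> "gjxw" -> "ilzy"
  "xgxtibvemp" -> "xgxt" -> "zizv"
  probe: "ygcgyyv" -> "ygcg" -> "aiei"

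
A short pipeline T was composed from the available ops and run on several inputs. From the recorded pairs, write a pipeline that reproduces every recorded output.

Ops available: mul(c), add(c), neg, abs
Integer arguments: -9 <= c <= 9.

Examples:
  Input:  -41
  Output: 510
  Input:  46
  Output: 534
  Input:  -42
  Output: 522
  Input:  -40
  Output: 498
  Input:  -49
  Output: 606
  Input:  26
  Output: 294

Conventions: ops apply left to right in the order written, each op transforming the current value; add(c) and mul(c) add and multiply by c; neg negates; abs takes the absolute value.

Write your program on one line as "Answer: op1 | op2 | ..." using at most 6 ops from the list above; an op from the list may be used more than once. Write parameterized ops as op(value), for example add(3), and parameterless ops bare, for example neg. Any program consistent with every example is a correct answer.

add(-2) | neg | mul(6) | mul(-2) | add(6) | abs

Check, running the answer program on each example:
  -41 -> -43 -> 43 -> 258 -> -516 -> -510 -> 510
  46 -> 44 -> -44 -> -264 -> 528 -> 534 -> 534
  -42 -> -44 -> 44 -> 264 -> -528 -> -522 -> 522
  -40 -> -42 -> 42 -> 252 -> -504 -> -498 -> 498
  -49 -> -51 -> 51 -> 306 -> -612 -> -606 -> 606
  26 -> 24 -> -24 -> -144 -> 288 -> 294 -> 294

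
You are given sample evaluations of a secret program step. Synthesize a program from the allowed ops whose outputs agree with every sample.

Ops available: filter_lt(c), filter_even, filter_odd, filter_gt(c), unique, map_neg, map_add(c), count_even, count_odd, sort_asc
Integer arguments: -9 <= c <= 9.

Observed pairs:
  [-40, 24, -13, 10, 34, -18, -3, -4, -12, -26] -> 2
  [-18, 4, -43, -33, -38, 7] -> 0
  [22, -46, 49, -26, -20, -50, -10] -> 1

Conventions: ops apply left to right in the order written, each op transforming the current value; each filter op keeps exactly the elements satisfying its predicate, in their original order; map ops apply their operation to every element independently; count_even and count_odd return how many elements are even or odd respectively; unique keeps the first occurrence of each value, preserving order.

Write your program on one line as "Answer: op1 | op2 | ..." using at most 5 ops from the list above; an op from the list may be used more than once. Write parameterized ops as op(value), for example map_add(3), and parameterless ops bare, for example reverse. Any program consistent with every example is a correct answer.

map_add(-5) | map_add(-9) | filter_gt(-1) | count_even

Check, running the answer program on each example:
  [-40, 24, -13, 10, 34, -18, -3, -4, -12, -26] -> [-45, 19, -18, 5, 29, -23, -8, -9, -17, -31] -> [-54, 10, -27, -4, 20, -32, -17, -18, -26, -40] -> [10, 20] -> 2
  [-18, 4, -43, -33, -38, 7] -> [-23, -1, -48, -38, -43, 2] -> [-32, -10, -57, -47, -52, -7] -> [] -> 0
  [22, -46, 49, -26, -20, -50, -10] -> [17, -51, 44, -31, -25, -55, -15] -> [8, -60, 35, -40, -34, -64, -24] -> [8, 35] -> 1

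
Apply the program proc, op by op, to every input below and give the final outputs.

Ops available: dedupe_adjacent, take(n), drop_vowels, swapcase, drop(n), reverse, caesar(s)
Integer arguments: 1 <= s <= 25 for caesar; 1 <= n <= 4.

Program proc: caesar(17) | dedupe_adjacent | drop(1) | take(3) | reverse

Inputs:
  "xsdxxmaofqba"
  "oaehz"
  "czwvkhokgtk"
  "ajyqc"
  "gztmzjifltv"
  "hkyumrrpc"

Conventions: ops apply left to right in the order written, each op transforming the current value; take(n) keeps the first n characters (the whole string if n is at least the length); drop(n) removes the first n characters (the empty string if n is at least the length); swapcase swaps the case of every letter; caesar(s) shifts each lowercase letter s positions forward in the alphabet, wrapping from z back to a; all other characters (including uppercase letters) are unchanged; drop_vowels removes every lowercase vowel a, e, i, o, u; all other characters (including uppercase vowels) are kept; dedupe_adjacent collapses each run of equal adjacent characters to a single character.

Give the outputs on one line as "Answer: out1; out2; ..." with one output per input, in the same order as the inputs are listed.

Execution, op by op:
  "xsdxxmaofqba" -> "ojuoodrfwhsr" -> "ojuodrfwhsr" -> "juodrfwhsr" -> "juo" -> "ouj"
  "oaehz" -> "frvyq" -> "frvyq" -> "rvyq" -> "rvy" -> "yvr"
  "czwvkhokgtk" -> "tqnmbyfbxkb" -> "tqnmbyfbxkb" -> "qnmbyfbxkb" -> "qnm" -> "mnq"
  "ajyqc" -> "rapht" -> "rapht" -> "apht" -> "aph" -> "hpa"
  "gztmzjifltv" -> "xqkdqazwckm" -> "xqkdqazwckm" -> "qkdqazwckm" -> "qkd" -> "dkq"
  "hkyumrrpc" -> "ybpldiigt" -> "ybpldigt" -> "bpldigt" -> "bpl" -> "lpb"

"ouj"; "yvr"; "mnq"; "hpa"; "dkq"; "lpb"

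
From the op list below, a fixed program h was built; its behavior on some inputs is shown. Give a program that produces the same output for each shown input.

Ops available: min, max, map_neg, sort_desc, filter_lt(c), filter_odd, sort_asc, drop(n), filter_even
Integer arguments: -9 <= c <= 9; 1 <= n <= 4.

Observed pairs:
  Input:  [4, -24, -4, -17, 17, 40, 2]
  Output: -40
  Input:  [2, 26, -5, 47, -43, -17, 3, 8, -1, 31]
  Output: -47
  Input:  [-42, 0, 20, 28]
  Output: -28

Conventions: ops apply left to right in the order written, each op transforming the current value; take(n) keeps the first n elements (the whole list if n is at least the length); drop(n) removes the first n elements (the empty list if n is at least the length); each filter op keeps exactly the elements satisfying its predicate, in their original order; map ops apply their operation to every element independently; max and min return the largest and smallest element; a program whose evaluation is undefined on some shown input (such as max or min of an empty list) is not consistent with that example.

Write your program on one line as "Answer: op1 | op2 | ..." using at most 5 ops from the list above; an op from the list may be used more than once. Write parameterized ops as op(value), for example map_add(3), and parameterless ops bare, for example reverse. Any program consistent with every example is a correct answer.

sort_desc | map_neg | filter_lt(9) | min

Check, running the answer program on each example:
  [4, -24, -4, -17, 17, 40, 2] -> [40, 17, 4, 2, -4, -17, -24] -> [-40, -17, -4, -2, 4, 17, 24] -> [-40, -17, -4, -2, 4] -> -40
  [2, 26, -5, 47, -43, -17, 3, 8, -1, 31] -> [47, 31, 26, 8, 3, 2, -1, -5, -17, -43] -> [-47, -31, -26, -8, -3, -2, 1, 5, 17, 43] -> [-47, -31, -26, -8, -3, -2, 1, 5] -> -47
  [-42, 0, 20, 28] -> [28, 20, 0, -42] -> [-28, -20, 0, 42] -> [-28, -20, 0] -> -28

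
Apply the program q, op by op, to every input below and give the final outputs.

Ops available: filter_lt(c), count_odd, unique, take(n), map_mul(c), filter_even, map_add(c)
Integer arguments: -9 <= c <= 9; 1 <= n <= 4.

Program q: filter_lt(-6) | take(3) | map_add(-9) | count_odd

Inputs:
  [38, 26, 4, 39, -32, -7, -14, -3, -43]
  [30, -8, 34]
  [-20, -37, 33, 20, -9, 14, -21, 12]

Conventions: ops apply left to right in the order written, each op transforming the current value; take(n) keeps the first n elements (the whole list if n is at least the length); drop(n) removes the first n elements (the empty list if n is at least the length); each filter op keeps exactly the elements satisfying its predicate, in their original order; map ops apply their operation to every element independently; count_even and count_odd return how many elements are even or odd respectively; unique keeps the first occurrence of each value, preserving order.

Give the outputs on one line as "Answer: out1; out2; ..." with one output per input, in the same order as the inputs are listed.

Execution, op by op:
  [38, 26, 4, 39, -32, -7, -14, -3, -43] -> [-32, -7, -14, -43] -> [-32, -7, -14] -> [-41, -16, -23] -> 2
  [30, -8, 34] -> [-8] -> [-8] -> [-17] -> 1
  [-20, -37, 33, 20, -9, 14, -21, 12] -> [-20, -37, -9, -21] -> [-20, -37, -9] -> [-29, -46, -18] -> 1

2; 1; 1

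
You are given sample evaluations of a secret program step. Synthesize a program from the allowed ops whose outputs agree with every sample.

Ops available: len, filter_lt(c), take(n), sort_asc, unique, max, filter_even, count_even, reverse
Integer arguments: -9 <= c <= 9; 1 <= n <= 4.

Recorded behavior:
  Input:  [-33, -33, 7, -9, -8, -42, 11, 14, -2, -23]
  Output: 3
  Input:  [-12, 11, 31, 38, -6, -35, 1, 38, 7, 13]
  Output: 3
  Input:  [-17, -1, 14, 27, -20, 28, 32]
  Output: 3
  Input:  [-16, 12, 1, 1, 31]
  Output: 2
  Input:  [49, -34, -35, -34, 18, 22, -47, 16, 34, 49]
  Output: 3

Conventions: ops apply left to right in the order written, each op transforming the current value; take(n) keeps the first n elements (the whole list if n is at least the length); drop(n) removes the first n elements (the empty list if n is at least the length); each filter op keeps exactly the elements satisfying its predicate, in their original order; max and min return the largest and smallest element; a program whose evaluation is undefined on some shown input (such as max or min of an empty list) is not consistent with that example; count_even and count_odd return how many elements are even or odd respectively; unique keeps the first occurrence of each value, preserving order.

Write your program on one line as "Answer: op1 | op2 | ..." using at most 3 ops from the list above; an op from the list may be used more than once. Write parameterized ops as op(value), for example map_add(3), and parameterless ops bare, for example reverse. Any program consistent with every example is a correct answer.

filter_even | take(3) | len

Check, running the answer program on each example:
  [-33, -33, 7, -9, -8, -42, 11, 14, -2, -23] -> [-8, -42, 14, -2] -> [-8, -42, 14] -> 3
  [-12, 11, 31, 38, -6, -35, 1, 38, 7, 13] -> [-12, 38, -6, 38] -> [-12, 38, -6] -> 3
  [-17, -1, 14, 27, -20, 28, 32] -> [14, -20, 28, 32] -> [14, -20, 28] -> 3
  [-16, 12, 1, 1, 31] -> [-16, 12] -> [-16, 12] -> 2
  [49, -34, -35, -34, 18, 22, -47, 16, 34, 49] -> [-34, -34, 18, 22, 16, 34] -> [-34, -34, 18] -> 3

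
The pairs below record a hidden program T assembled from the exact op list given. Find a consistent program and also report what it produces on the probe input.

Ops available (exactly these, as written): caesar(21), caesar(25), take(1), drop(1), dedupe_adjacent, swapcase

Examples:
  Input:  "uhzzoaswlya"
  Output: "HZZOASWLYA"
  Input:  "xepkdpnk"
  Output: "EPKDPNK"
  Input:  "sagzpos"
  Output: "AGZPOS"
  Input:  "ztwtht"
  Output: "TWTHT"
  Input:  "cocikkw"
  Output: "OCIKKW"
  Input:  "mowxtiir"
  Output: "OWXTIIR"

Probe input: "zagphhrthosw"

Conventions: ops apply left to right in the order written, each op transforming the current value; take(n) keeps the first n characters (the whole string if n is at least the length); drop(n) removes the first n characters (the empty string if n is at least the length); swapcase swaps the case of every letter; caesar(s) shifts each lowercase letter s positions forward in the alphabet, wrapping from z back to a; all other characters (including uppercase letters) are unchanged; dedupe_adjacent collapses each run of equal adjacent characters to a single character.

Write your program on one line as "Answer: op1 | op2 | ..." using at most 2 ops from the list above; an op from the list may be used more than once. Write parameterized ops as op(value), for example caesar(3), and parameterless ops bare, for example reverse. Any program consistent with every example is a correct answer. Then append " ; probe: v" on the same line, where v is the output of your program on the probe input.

swapcase | drop(1) ; probe: "AGPHHRTHOSW"

Check, running the answer program on each example:
  "uhzzoaswlya" -> "UHZZOASWLYA" -> "HZZOASWLYA"
  "xepkdpnk" -> "XEPKDPNK" -> "EPKDPNK"
  "sagzpos" -> "SAGZPOS" -> "AGZPOS"
  "ztwtht" -> "ZTWTHT" -> "TWTHT"
  "cocikkw" -> "COCIKKW" -> "OCIKKW"
  "mowxtiir" -> "MOWXTIIR" -> "OWXTIIR"
  probe: "zagphhrthosw" -> "ZAGPHHRTHOSW" -> "AGPHHRTHOSW"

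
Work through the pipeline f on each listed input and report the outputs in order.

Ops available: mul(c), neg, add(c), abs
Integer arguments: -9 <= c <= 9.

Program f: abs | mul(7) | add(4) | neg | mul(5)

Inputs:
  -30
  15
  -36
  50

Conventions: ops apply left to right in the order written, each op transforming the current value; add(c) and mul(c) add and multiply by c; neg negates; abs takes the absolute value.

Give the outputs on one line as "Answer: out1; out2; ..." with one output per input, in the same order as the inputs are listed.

-1070; -545; -1280; -1770

Execution, op by op:
  -30 -> 30 -> 210 -> 214 -> -214 -> -1070
  15 -> 15 -> 105 -> 109 -> -109 -> -545
  -36 -> 36 -> 252 -> 256 -> -256 -> -1280
  50 -> 50 -> 350 -> 354 -> -354 -> -1770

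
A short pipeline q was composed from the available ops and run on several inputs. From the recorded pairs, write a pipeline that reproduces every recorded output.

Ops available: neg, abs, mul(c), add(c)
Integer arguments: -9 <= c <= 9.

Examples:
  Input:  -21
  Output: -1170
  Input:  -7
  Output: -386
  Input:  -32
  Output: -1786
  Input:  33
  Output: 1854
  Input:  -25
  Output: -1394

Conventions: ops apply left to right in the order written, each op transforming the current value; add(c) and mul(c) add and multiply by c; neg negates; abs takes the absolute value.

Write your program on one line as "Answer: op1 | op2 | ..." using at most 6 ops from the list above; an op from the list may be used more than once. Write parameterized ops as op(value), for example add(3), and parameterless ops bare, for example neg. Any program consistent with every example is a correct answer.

neg | mul(8) | mul(7) | neg | add(6)

Check, running the answer program on each example:
  -21 -> 21 -> 168 -> 1176 -> -1176 -> -1170
  -7 -> 7 -> 56 -> 392 -> -392 -> -386
  -32 -> 32 -> 256 -> 1792 -> -1792 -> -1786
  33 -> -33 -> -264 -> -1848 -> 1848 -> 1854
  -25 -> 25 -> 200 -> 1400 -> -1400 -> -1394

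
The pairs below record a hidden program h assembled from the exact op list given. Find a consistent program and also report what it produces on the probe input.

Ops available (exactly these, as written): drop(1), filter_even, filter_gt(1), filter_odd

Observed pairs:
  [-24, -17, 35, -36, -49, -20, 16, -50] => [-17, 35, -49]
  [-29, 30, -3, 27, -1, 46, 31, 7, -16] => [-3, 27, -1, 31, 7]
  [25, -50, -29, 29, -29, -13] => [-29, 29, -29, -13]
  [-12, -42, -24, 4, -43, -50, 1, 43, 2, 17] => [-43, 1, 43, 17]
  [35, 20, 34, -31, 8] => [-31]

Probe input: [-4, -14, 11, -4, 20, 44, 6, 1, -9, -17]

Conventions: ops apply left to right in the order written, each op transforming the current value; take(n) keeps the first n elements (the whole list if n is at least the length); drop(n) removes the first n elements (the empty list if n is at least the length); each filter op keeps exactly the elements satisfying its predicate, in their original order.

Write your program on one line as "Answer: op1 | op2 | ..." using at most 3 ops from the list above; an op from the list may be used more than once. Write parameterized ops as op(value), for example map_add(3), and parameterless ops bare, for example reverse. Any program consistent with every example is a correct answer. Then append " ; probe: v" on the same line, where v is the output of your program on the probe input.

drop(1) | filter_odd ; probe: [11, 1, -9, -17]

Check, running the answer program on each example:
  [-24, -17, 35, -36, -49, -20, 16, -50] -> [-17, 35, -36, -49, -20, 16, -50] -> [-17, 35, -49]
  [-29, 30, -3, 27, -1, 46, 31, 7, -16] -> [30, -3, 27, -1, 46, 31, 7, -16] -> [-3, 27, -1, 31, 7]
  [25, -50, -29, 29, -29, -13] -> [-50, -29, 29, -29, -13] -> [-29, 29, -29, -13]
  [-12, -42, -24, 4, -43, -50, 1, 43, 2, 17] -> [-42, -24, 4, -43, -50, 1, 43, 2, 17] -> [-43, 1, 43, 17]
  [35, 20, 34, -31, 8] -> [20, 34, -31, 8] -> [-31]
  probe: [-4, -14, 11, -4, 20, 44, 6, 1, -9, -17] -> [-14, 11, -4, 20, 44, 6, 1, -9, -17] -> [11, 1, -9, -17]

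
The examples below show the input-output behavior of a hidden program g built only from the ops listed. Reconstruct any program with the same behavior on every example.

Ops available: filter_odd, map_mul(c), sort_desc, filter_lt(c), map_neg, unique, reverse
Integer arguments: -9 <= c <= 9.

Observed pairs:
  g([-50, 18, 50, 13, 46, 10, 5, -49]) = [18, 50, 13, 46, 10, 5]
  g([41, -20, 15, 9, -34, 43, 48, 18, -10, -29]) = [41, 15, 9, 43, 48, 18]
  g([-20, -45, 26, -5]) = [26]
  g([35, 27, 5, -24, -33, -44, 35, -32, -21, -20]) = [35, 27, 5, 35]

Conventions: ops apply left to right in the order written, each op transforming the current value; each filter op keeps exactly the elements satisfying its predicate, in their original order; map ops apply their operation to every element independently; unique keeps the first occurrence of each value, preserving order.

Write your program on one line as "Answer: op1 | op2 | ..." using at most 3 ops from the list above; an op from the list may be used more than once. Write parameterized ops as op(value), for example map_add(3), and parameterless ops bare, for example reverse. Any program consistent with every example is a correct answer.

map_mul(-1) | filter_lt(-3) | map_neg

Check, running the answer program on each example:
  [-50, 18, 50, 13, 46, 10, 5, -49] -> [50, -18, -50, -13, -46, -10, -5, 49] -> [-18, -50, -13, -46, -10, -5] -> [18, 50, 13, 46, 10, 5]
  [41, -20, 15, 9, -34, 43, 48, 18, -10, -29] -> [-41, 20, -15, -9, 34, -43, -48, -18, 10, 29] -> [-41, -15, -9, -43, -48, -18] -> [41, 15, 9, 43, 48, 18]
  [-20, -45, 26, -5] -> [20, 45, -26, 5] -> [-26] -> [26]
  [35, 27, 5, -24, -33, -44, 35, -32, -21, -20] -> [-35, -27, -5, 24, 33, 44, -35, 32, 21, 20] -> [-35, -27, -5, -35] -> [35, 27, 5, 35]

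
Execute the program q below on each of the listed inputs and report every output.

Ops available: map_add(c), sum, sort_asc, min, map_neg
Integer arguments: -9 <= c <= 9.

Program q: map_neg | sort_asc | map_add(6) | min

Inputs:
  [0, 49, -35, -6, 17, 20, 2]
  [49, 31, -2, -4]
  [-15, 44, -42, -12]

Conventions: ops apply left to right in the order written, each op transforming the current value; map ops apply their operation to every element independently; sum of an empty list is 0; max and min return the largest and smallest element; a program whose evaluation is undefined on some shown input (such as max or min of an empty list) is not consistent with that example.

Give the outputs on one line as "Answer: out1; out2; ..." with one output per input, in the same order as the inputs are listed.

-43; -43; -38

Execution, op by op:
  [0, 49, -35, -6, 17, 20, 2] -> [0, -49, 35, 6, -17, -20, -2] -> [-49, -20, -17, -2, 0, 6, 35] -> [-43, -14, -11, 4, 6, 12, 41] -> -43
  [49, 31, -2, -4] -> [-49, -31, 2, 4] -> [-49, -31, 2, 4] -> [-43, -25, 8, 10] -> -43
  [-15, 44, -42, -12] -> [15, -44, 42, 12] -> [-44, 12, 15, 42] -> [-38, 18, 21, 48] -> -38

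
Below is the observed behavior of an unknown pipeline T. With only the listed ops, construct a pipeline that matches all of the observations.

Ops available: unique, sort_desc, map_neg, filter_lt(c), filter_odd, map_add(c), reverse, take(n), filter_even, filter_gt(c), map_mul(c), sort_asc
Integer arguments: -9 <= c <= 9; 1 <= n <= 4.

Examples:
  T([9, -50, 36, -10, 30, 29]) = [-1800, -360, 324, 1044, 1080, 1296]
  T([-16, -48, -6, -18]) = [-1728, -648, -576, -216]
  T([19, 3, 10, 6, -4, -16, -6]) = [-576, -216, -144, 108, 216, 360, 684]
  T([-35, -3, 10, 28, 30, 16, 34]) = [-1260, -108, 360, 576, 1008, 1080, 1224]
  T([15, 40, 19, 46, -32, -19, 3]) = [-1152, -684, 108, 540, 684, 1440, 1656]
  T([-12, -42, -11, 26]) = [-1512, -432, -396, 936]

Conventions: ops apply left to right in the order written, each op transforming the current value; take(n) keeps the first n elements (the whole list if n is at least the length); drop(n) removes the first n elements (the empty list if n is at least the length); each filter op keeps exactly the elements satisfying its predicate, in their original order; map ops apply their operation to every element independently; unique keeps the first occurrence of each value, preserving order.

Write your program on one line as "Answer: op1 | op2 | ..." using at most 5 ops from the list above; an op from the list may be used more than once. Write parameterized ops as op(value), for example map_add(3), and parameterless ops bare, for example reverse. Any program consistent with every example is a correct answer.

map_neg | map_mul(-3) | map_mul(2) | sort_asc | map_mul(6)

Check, running the answer program on each example:
  [9, -50, 36, -10, 30, 29] -> [-9, 50, -36, 10, -30, -29] -> [27, -150, 108, -30, 90, 87] -> [54, -300, 216, -60, 180, 174] -> [-300, -60, 54, 174, 180, 216] -> [-1800, -360, 324, 1044, 1080, 1296]
  [-16, -48, -6, -18] -> [16, 48, 6, 18] -> [-48, -144, -18, -54] -> [-96, -288, -36, -108] -> [-288, -108, -96, -36] -> [-1728, -648, -576, -216]
  [19, 3, 10, 6, -4, -16, -6] -> [-19, -3, -10, -6, 4, 16, 6] -> [57, 9, 30, 18, -12, -48, -18] -> [114, 18, 60, 36, -24, -96, -36] -> [-96, -36, -24, 18, 36, 60, 114] -> [-576, -216, -144, 108, 216, 360, 684]
  [-35, -3, 10, 28, 30, 16, 34] -> [35, 3, -10, -28, -30, -16, -34] -> [-105, -9, 30, 84, 90, 48, 102] -> [-210, -18, 60, 168, 180, 96, 204] -> [-210, -18, 60, 96, 168, 180, 204] -> [-1260, -108, 360, 576, 1008, 1080, 1224]
  [15, 40, 19, 46, -32, -19, 3] -> [-15, -40, -19, -46, 32, 19, -3] -> [45, 120, 57, 138, -96, -57, 9] -> [90, 240, 114, 276, -192, -114, 18] -> [-192, -114, 18, 90, 114, 240, 276] -> [-1152, -684, 108, 540, 684, 1440, 1656]
  [-12, -42, -11, 26] -> [12, 42, 11, -26] -> [-36, -126, -33, 78] -> [-72, -252, -66, 156] -> [-252, -72, -66, 156] -> [-1512, -432, -396, 936]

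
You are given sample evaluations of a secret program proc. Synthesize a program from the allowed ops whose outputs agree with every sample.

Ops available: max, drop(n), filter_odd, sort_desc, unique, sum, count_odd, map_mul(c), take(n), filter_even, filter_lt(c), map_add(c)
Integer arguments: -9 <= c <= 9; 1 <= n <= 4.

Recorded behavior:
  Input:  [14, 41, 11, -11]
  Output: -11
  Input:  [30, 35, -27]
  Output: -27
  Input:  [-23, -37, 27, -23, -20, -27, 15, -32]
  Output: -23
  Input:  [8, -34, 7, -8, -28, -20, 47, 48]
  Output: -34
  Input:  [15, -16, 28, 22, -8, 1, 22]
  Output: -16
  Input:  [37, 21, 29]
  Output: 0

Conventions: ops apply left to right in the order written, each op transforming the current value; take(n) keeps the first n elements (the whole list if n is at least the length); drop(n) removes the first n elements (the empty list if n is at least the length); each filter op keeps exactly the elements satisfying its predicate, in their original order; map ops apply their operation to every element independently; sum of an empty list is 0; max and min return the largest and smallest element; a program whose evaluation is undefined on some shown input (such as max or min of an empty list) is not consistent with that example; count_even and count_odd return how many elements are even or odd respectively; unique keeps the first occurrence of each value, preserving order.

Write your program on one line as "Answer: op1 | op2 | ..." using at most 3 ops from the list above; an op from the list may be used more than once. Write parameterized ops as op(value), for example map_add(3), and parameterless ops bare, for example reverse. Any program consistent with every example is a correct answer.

filter_lt(-6) | take(1) | sum

Check, running the answer program on each example:
  [14, 41, 11, -11] -> [-11] -> [-11] -> -11
  [30, 35, -27] -> [-27] -> [-27] -> -27
  [-23, -37, 27, -23, -20, -27, 15, -32] -> [-23, -37, -23, -20, -27, -32] -> [-23] -> -23
  [8, -34, 7, -8, -28, -20, 47, 48] -> [-34, -8, -28, -20] -> [-34] -> -34
  [15, -16, 28, 22, -8, 1, 22] -> [-16, -8] -> [-16] -> -16
  [37, 21, 29] -> [] -> [] -> 0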